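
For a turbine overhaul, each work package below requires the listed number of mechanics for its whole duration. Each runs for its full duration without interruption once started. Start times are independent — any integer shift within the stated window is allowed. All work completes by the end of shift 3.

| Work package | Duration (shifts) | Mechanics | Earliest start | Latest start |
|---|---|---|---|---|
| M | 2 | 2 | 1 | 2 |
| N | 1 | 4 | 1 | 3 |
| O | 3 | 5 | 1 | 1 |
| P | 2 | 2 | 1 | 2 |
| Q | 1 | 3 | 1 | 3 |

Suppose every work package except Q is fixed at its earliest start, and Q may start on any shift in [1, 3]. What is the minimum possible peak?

Q@1: s1:16  s2:9  s3:5 → peak 16
Q@2: s1:13  s2:12  s3:5 → peak 13
Q@3: s1:13  s2:9  s3:8 → peak 13
Best is Q@2, peak 13.

13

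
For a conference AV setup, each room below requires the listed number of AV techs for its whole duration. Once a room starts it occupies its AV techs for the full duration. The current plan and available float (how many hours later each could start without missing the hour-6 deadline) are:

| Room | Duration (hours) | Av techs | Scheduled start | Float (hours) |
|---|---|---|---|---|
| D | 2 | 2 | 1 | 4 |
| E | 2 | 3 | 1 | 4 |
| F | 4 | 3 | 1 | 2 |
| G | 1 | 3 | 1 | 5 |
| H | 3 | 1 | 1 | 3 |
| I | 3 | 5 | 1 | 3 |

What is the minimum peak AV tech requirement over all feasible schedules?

Early-start (D@1, E@1, F@1, G@1, H@1, I@1) gives peak 17: h1:17  h2:14  h3:9  h4:3  h5:0  h6:0.
Shift F→3, G→3, I→4.
Schedule D@1, E@1, F@3, G@3, H@1, I@4: h1:6  h2:6  h3:7  h4:8  h5:8  h6:8 — peak 8.
Total AV tech-hours = 43 over 6 hours ⇒ peak ≥ ⌈43/6⌉ = 8, so 8 is optimal.

8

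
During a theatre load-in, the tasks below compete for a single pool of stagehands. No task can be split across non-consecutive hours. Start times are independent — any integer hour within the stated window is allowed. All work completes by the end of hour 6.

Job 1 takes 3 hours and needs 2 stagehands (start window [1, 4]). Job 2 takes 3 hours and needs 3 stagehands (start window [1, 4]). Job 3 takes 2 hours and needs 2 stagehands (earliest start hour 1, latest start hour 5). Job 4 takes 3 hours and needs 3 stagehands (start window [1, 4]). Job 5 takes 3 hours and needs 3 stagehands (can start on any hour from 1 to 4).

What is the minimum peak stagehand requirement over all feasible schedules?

Early-start (Job 1@1, Job 2@1, Job 3@1, Job 4@1, Job 5@1) gives peak 13: h1:13  h2:13  h3:11  h4:0  h5:0  h6:0.
Shift Job 4→4, Job 5→4.
Schedule Job 1@1, Job 2@1, Job 3@1, Job 4@4, Job 5@4: h1:7  h2:7  h3:5  h4:6  h5:6  h6:6 — peak 7.
Total stagehand-hours = 37 over 6 hours ⇒ peak ≥ ⌈37/6⌉ = 7, so 7 is optimal.

7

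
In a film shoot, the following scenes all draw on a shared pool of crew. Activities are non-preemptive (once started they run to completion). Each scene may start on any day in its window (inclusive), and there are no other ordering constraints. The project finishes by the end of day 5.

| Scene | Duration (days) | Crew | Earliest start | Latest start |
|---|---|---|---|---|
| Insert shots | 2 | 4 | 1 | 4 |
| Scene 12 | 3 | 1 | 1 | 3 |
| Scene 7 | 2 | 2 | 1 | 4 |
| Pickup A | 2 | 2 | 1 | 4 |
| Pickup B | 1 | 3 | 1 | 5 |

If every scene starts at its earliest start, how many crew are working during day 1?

12

At early start, day 1 has: Insert shots, Scene 12, Scene 7, Pickup A, Pickup B.
Demand: 4 + 1 + 2 + 2 + 3 = 12.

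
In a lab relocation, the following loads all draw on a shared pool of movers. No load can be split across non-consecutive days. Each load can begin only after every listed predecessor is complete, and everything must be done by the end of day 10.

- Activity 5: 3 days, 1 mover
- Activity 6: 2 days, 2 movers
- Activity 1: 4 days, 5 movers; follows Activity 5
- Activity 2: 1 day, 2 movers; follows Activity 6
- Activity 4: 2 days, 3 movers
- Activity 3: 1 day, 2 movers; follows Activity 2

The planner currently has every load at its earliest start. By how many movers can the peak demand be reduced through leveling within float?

2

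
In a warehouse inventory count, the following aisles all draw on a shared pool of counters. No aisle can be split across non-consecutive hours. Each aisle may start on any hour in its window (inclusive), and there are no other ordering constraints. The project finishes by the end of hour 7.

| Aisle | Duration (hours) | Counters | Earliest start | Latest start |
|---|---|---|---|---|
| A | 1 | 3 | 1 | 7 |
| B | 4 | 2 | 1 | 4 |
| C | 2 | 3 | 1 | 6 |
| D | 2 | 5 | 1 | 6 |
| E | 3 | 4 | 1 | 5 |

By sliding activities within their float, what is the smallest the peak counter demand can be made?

6

Early-start (A@1, B@1, C@1, D@1, E@1) gives peak 17: h1:17  h2:14  h3:6  h4:2  h5:0  h6:0  h7:0.
Shift B→2, D→6, E→3.
Schedule A@1, B@2, C@1, D@6, E@3: h1:6  h2:5  h3:6  h4:6  h5:6  h6:5  h7:5 — peak 6.
Total counter-hours = 39 over 7 hours ⇒ peak ≥ ⌈39/7⌉ = 6, so 6 is optimal.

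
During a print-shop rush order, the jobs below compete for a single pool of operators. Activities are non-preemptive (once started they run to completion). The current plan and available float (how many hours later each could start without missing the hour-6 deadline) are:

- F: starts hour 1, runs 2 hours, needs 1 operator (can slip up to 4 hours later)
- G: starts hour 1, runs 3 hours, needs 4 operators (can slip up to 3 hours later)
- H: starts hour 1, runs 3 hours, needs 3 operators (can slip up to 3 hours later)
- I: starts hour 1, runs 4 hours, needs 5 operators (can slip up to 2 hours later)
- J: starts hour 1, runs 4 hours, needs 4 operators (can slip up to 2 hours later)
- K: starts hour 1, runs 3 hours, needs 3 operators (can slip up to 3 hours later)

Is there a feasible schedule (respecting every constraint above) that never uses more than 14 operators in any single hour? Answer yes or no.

no

The minimum achievable peak is 15; 14 < 15, so no feasible schedule stays within the cap.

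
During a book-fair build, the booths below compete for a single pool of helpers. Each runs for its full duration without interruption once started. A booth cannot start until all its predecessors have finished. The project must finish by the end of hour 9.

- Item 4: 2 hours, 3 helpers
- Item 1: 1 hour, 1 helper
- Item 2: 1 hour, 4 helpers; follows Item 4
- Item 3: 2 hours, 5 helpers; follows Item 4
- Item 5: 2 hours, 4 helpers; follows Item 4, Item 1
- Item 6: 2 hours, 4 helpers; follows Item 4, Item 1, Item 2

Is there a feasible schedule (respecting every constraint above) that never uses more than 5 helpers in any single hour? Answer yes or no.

Schedule Item 4@1, Item 1@1, Item 2@3, Item 3@4, Item 5@6, Item 6@8: h1:4  h2:3  h3:4  h4:5  h5:5  h6:4  h7:4  h8:4  h9:4 — peak 5 ≤ 5.

yes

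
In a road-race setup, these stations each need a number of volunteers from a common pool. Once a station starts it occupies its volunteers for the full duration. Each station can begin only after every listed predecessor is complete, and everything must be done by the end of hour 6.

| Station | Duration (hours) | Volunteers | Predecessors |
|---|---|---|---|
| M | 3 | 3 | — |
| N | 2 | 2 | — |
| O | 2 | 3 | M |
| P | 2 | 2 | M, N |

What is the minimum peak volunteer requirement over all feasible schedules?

5

Schedule M@1, N@1, O@4, P@4: h1:5  h2:5  h3:3  h4:5  h5:5  h6:0 — peak 5.
No arrangement of the 13 feasible schedules does better.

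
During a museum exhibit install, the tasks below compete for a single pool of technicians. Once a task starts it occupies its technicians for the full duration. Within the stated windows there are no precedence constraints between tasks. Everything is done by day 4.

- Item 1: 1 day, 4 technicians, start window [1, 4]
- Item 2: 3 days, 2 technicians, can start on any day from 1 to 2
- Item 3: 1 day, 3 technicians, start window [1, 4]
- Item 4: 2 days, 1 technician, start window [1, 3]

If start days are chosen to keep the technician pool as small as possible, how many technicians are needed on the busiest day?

5

Early-start (Item 1@1, Item 2@1, Item 3@1, Item 4@1) gives peak 10: d1:10  d2:3  d3:2  d4:0.
Shift Item 2→2, Item 3→2, Item 4→3.
Schedule Item 1@1, Item 2@2, Item 3@2, Item 4@3: d1:4  d2:5  d3:3  d4:3 — peak 5.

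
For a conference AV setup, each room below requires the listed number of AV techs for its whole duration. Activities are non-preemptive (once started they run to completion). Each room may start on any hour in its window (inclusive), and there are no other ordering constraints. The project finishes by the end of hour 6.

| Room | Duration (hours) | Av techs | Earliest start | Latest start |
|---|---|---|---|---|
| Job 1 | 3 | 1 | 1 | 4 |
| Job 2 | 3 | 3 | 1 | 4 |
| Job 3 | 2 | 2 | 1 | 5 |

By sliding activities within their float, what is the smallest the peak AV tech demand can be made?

3

Early-start (Job 1@1, Job 2@1, Job 3@1) gives peak 6: h1:6  h2:6  h3:4  h4:0  h5:0  h6:0.
Shift Job 2→4.
Schedule Job 1@1, Job 2@4, Job 3@1: h1:3  h2:3  h3:1  h4:3  h5:3  h6:3 — peak 3.
Total AV tech-hours = 16 over 6 hours ⇒ peak ≥ ⌈16/6⌉ = 3, so 3 is optimal.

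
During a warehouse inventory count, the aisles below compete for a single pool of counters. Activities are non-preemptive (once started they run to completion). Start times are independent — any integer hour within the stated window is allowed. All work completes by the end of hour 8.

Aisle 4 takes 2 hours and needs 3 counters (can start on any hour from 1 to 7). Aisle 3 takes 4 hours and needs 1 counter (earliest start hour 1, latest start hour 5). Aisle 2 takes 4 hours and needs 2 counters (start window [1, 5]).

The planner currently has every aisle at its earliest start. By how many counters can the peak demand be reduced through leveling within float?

Early-start peak: h1:6  h2:6  h3:3  h4:3  h5:0  h6:0  h7:0  h8:0 ⇒ 6.
Leveled (Aisle 4@1, Aisle 3@3, Aisle 2@3): h1:3  h2:3  h3:3  h4:3  h5:3  h6:3  h7:0  h8:0 ⇒ 3.
Reduction 6 − 3 = 3.

3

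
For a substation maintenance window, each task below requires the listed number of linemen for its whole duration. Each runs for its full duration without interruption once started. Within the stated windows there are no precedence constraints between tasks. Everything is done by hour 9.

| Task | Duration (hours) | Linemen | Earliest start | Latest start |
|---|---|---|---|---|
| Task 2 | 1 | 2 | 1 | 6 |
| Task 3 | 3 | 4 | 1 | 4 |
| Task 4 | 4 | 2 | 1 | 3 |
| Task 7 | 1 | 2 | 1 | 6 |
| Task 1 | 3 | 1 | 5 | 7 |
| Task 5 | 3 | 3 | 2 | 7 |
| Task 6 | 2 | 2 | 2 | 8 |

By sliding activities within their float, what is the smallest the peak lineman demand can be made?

Early-start (Task 2@1, Task 3@1, Task 4@1, Task 7@1, Task 1@5, Task 5@2, Task 6@2) gives peak 11: h1:10  h2:11  h3:11  h4:5  h5:1  h6:1  h7:1  h8:0  h9:0.
Shift Task 4→2, Task 7→4, Task 5→5, Task 6→6.
Schedule Task 2@1, Task 3@1, Task 4@2, Task 7@4, Task 1@5, Task 5@5, Task 6@6: h1:6  h2:6  h3:6  h4:4  h5:6  h6:6  h7:6  h8:0  h9:0 — peak 6.

6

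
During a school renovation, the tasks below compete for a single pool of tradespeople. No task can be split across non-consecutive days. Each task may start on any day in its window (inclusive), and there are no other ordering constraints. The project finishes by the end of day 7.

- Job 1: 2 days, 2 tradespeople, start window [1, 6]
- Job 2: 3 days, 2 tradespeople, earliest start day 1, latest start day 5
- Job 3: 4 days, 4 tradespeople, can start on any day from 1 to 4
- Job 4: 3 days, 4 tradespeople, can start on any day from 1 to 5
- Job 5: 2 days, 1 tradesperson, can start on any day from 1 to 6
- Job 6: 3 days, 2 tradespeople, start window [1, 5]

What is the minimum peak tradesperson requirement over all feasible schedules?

Early-start (Job 1@1, Job 2@1, Job 3@1, Job 4@1, Job 5@1, Job 6@1) gives peak 15: d1:15  d2:15  d3:12  d4:4  d5:0  d6:0  d7:0.
Shift Job 4→4, Job 5→5, Job 6→5.
Schedule Job 1@1, Job 2@1, Job 3@1, Job 4@4, Job 5@5, Job 6@5: d1:8  d2:8  d3:6  d4:8  d5:7  d6:7  d7:2 — peak 8.

8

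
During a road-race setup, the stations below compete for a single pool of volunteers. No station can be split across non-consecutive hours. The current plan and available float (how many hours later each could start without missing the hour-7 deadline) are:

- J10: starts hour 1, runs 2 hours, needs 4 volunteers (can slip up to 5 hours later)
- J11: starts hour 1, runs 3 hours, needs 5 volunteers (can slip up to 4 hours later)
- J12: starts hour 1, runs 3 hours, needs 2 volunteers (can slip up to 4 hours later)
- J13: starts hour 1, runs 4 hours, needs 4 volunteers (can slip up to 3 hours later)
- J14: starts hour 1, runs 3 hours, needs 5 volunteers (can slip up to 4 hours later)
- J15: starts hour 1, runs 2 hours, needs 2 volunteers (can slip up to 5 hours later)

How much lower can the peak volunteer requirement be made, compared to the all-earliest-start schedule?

Early-start peak: h1:22  h2:22  h3:16  h4:4  h5:0  h6:0  h7:0 ⇒ 22.
Leveled (J10@1, J11@5, J12@1, J13@1, J14@5, J15@3): h1:10  h2:10  h3:8  h4:6  h5:10  h6:10  h7:10 ⇒ 10.
Reduction 22 − 10 = 12.

12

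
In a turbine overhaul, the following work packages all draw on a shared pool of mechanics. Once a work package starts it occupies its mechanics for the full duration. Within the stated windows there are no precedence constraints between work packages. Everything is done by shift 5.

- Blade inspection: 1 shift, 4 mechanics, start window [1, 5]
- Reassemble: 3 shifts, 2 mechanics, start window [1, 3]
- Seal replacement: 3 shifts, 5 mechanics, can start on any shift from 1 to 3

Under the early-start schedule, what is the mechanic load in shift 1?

11

At early start, shift 1 has: Blade inspection, Reassemble, Seal replacement.
Demand: 4 + 2 + 5 = 11.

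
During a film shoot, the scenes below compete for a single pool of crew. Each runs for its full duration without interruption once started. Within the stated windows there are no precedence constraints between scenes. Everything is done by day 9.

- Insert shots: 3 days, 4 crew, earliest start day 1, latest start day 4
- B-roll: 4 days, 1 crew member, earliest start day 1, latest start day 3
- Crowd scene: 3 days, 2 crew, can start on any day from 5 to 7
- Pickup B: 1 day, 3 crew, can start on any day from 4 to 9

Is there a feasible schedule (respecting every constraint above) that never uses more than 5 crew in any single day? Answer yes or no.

Schedule Insert shots@1, B-roll@1, Crowd scene@5, Pickup B@4: d1:5  d2:5  d3:5  d4:4  d5:2  d6:2  d7:2  d8:0  d9:0 — peak 5 ≤ 5.

yes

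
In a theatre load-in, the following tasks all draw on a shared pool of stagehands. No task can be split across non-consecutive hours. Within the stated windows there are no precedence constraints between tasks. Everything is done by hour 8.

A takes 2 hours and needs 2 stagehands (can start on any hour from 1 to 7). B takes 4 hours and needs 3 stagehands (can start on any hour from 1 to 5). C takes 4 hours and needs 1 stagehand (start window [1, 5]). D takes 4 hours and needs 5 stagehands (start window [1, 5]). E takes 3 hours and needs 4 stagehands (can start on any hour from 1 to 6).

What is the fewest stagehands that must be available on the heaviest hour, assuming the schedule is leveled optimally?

8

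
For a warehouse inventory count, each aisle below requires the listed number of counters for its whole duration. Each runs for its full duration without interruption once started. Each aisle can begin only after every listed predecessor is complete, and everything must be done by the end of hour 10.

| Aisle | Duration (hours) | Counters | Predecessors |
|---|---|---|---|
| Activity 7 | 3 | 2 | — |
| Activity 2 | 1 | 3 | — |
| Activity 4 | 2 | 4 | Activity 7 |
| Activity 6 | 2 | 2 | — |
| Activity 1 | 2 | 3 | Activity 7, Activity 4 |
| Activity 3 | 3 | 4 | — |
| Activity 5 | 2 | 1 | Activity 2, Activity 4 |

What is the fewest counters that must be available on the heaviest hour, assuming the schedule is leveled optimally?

5

Early-start (Activity 7@1, Activity 2@1, Activity 4@4, Activity 6@1, Activity 1@6, Activity 3@1, Activity 5@6) gives peak 11: h1:11  h2:8  h3:6  h4:4  h5:4  h6:4  h7:4  h8:0  h9:0  h10:0.
Shift Activity 6→2, Activity 3→8.
Schedule Activity 7@1, Activity 2@1, Activity 4@4, Activity 6@2, Activity 1@6, Activity 3@8, Activity 5@6: h1:5  h2:4  h3:4  h4:4  h5:4  h6:4  h7:4  h8:4  h9:4  h10:4 — peak 5.
Total counter-hours = 41 over 10 hours ⇒ peak ≥ ⌈41/10⌉ = 5, so 5 is optimal.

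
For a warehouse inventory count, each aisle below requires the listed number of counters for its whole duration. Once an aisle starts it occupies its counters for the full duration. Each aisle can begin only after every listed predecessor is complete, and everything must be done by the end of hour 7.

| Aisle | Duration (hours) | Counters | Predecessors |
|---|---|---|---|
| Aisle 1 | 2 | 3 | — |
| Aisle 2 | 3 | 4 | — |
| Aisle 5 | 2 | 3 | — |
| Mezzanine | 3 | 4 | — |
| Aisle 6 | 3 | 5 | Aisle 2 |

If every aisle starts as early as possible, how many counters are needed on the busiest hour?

Early-start schedule: Aisle 1@1, Aisle 2@1, Aisle 5@1, Mezzanine@1, Aisle 6@4.
Load per hour: hour 1: 14, hour 2: 14, hour 3: 8, hour 4: 5, hour 5: 5, hour 6: 5, hour 7: 0.
Peak is 14.

14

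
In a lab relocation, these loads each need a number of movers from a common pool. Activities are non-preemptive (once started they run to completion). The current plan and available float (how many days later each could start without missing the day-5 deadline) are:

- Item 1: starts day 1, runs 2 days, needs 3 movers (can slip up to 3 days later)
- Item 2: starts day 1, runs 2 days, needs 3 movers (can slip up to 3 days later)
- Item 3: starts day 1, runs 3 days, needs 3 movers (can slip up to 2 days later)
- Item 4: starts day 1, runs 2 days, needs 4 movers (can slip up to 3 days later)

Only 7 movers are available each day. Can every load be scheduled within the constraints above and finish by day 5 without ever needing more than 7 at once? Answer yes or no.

yes

Schedule Item 1@1, Item 2@1, Item 3@3, Item 4@3: d1:6  d2:6  d3:7  d4:7  d5:3 — peak 7 ≤ 7.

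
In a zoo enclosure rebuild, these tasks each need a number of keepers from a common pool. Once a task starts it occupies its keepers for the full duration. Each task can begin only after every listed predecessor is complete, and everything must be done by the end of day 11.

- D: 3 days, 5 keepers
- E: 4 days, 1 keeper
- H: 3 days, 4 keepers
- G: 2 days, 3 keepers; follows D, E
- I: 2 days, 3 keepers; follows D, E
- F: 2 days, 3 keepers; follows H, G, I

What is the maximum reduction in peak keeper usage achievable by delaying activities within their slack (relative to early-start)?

4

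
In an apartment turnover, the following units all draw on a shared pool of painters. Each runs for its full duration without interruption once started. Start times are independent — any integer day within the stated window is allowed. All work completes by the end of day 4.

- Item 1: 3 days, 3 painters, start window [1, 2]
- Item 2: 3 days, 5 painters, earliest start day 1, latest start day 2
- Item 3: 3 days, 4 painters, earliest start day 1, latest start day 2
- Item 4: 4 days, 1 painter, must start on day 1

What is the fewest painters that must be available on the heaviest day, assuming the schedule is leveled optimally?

Schedule Item 1@1, Item 2@1, Item 3@1, Item 4@1: d1:13  d2:13  d3:13  d4:1 — peak 13.
No arrangement of the 8 feasible schedules does better.

13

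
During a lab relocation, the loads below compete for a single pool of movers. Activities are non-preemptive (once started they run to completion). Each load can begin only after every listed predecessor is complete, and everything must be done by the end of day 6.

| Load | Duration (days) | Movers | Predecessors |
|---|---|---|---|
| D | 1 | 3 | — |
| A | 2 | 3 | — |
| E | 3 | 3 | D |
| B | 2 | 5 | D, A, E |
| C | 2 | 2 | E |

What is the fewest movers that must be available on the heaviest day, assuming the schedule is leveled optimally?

7

Schedule D@1, A@1, E@2, B@5, C@5: d1:6  d2:6  d3:3  d4:3  d5:7  d6:7 — peak 7.
No arrangement of the 3 feasible schedules does better.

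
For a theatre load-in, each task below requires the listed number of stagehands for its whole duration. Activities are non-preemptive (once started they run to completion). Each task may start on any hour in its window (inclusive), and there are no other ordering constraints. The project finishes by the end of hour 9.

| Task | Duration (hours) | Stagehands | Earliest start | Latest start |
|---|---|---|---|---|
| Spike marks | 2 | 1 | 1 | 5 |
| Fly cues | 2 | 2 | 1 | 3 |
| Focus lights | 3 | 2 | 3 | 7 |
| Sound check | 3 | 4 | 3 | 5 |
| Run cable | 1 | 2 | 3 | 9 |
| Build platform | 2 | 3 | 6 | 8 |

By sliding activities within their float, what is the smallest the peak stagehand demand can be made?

Early-start (Spike marks@1, Fly cues@1, Focus lights@3, Sound check@3, Run cable@3, Build platform@6) gives peak 8: h1:3  h2:3  h3:8  h4:6  h5:6  h6:3  h7:3  h8:0  h9:0.
Shift Focus lights→6, Run cable→6, Build platform→7.
Schedule Spike marks@1, Fly cues@1, Focus lights@6, Sound check@3, Run cable@6, Build platform@7: h1:3  h2:3  h3:4  h4:4  h5:4  h6:4  h7:5  h8:5  h9:0 — peak 5.

5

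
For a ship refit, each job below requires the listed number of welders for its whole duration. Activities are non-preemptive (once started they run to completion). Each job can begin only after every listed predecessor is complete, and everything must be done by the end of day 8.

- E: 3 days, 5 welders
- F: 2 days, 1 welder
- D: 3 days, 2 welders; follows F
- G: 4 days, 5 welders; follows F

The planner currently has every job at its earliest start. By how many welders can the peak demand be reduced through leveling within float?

5

Early-start peak: d1:6  d2:6  d3:12  d4:7  d5:7  d6:5  d7:0  d8:0 ⇒ 12.
Leveled (E@1, F@1, D@3, G@4): d1:6  d2:6  d3:7  d4:7  d5:7  d6:5  d7:5  d8:0 ⇒ 7.
Reduction 12 − 7 = 5.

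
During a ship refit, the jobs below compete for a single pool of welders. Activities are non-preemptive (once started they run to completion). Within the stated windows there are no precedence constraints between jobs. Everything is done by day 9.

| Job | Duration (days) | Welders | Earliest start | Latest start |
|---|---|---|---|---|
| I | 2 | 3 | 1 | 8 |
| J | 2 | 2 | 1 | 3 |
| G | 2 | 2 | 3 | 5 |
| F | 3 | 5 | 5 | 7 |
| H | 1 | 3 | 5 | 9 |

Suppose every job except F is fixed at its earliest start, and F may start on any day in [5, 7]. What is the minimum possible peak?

F@5: d1:5  d2:5  d3:2  d4:2  d5:8  d6:5  d7:5  d8:0  d9:0 → peak 8
F@6: d1:5  d2:5  d3:2  d4:2  d5:3  d6:5  d7:5  d8:5  d9:0 → peak 5
F@7: d1:5  d2:5  d3:2  d4:2  d5:3  d6:0  d7:5  d8:5  d9:5 → peak 5
Best is F@6, peak 5.

5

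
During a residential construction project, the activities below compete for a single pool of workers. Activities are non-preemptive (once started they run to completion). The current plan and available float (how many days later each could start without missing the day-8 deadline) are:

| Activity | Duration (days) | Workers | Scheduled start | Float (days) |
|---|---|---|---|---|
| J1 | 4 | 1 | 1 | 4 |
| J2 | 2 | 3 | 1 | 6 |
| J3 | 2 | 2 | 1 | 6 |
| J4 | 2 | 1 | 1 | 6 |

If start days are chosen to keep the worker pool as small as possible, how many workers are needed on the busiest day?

3

Early-start (J1@1, J2@1, J3@1, J4@1) gives peak 7: d1:7  d2:7  d3:1  d4:1  d5:0  d6:0  d7:0  d8:0.
Shift J2→5, J4→3.
Schedule J1@1, J2@5, J3@1, J4@3: d1:3  d2:3  d3:2  d4:2  d5:3  d6:3  d7:0  d8:0 — peak 3.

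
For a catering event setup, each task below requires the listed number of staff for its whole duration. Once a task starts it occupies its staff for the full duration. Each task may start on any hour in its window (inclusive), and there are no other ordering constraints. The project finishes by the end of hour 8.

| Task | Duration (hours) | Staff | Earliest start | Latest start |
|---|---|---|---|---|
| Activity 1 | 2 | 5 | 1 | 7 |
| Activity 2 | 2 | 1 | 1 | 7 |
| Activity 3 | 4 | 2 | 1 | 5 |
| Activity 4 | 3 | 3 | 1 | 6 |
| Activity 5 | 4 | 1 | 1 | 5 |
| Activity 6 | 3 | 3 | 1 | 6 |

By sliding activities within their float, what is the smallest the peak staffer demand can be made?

Early-start (Activity 1@1, Activity 2@1, Activity 3@1, Activity 4@1, Activity 5@1, Activity 6@1) gives peak 15: h1:15  h2:15  h3:9  h4:3  h5:0  h6:0  h7:0  h8:0.
Shift Activity 3→3, Activity 4→3, Activity 5→3, Activity 6→6.
Schedule Activity 1@1, Activity 2@1, Activity 3@3, Activity 4@3, Activity 5@3, Activity 6@6: h1:6  h2:6  h3:6  h4:6  h5:6  h6:6  h7:3  h8:3 — peak 6.
Total staffer-hours = 42 over 8 hours ⇒ peak ≥ ⌈42/8⌉ = 6, so 6 is optimal.

6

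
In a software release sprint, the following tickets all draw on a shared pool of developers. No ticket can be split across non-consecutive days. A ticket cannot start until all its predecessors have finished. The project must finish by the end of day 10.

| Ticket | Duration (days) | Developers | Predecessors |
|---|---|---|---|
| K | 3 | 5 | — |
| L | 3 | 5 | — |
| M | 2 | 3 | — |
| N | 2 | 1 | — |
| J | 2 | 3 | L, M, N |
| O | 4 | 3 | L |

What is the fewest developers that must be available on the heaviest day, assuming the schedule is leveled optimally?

6

Early-start (K@1, L@1, M@1, N@1, J@4, O@4) gives peak 14: d1:14  d2:14  d3:10  d4:6  d5:6  d6:3  d7:3  d8:0  d9:0  d10:0.
Shift L→4, M→7, J→9, O→7.
Schedule K@1, L@4, M@7, N@1, J@9, O@7: d1:6  d2:6  d3:5  d4:5  d5:5  d6:5  d7:6  d8:6  d9:6  d10:6 — peak 6.
Total developer-days = 56 over 10 days ⇒ peak ≥ ⌈56/10⌉ = 6, so 6 is optimal.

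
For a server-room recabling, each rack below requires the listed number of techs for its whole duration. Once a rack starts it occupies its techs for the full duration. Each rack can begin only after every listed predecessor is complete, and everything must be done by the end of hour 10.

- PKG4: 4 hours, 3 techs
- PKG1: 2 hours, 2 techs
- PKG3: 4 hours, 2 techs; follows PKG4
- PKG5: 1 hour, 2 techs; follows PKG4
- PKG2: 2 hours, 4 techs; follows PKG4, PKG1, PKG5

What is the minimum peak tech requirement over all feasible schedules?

Early-start (PKG4@1, PKG1@1, PKG3@5, PKG5@5, PKG2@6) gives peak 6: h1:5  h2:5  h3:3  h4:3  h5:4  h6:6  h7:6  h8:2  h9:0  h10:0.
Shift PKG1→5, PKG5→7, PKG2→9.
Schedule PKG4@1, PKG1@5, PKG3@5, PKG5@7, PKG2@9: h1:3  h2:3  h3:3  h4:3  h5:4  h6:4  h7:4  h8:2  h9:4  h10:4 — peak 4.
Total tech-hours = 34 over 10 hours ⇒ peak ≥ ⌈34/10⌉ = 4, so 4 is optimal.

4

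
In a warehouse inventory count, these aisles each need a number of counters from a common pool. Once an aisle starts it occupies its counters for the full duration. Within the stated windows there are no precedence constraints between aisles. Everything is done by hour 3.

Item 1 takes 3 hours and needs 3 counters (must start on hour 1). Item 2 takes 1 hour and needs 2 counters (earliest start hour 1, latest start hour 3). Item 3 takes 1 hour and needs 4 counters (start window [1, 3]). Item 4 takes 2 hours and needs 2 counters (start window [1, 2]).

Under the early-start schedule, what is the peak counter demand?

Early-start schedule: Item 1@1, Item 2@1, Item 3@1, Item 4@1.
Load per hour: hour 1: 11, hour 2: 5, hour 3: 3.
Peak is 11.

11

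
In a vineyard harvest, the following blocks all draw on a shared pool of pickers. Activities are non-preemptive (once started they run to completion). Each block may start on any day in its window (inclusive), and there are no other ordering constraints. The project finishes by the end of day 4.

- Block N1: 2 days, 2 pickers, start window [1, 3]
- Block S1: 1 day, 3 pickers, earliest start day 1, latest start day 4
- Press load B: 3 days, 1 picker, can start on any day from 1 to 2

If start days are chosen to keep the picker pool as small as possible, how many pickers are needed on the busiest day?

Early-start (Block N1@1, Block S1@1, Press load B@1) gives peak 6: d1:6  d2:3  d3:1  d4:0.
Shift Block S1→4.
Schedule Block N1@1, Block S1@4, Press load B@1: d1:3  d2:3  d3:1  d4:3 — peak 3.
Total picker-days = 10 over 4 days ⇒ peak ≥ ⌈10/4⌉ = 3, so 3 is optimal.

3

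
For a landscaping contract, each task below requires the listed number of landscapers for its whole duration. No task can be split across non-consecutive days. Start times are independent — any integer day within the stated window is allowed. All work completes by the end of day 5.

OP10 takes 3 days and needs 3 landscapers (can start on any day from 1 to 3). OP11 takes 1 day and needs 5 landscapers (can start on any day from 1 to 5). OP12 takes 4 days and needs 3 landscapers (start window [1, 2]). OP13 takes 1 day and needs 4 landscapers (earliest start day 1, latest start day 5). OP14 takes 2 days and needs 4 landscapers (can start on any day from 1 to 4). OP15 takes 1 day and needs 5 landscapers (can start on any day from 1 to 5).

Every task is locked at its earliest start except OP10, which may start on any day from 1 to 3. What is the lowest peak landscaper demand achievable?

OP10@1: d1:24  d2:10  d3:6  d4:3  d5:0 → peak 24
OP10@2: d1:21  d2:10  d3:6  d4:6  d5:0 → peak 21
OP10@3: d1:21  d2:7  d3:6  d4:6  d5:3 → peak 21
Best is OP10@2, peak 21.

21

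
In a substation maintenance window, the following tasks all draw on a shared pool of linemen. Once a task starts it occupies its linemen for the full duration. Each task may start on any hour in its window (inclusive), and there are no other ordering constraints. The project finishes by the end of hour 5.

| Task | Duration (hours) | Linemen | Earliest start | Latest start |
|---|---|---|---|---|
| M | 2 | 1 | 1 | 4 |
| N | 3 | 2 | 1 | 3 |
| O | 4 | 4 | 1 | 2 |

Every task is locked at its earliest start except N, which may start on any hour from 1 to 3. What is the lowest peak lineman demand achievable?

N@1: h1:7  h2:7  h3:6  h4:4  h5:0 → peak 7
N@2: h1:5  h2:7  h3:6  h4:6  h5:0 → peak 7
N@3: h1:5  h2:5  h3:6  h4:6  h5:2 → peak 6
Best is N@3, peak 6.

6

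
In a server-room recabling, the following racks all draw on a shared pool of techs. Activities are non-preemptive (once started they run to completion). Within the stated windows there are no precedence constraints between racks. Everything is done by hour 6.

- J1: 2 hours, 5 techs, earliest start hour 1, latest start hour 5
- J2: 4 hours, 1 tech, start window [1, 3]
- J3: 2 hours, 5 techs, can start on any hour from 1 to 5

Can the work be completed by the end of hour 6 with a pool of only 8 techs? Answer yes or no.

yes

Schedule J1@1, J2@1, J3@3: h1:6  h2:6  h3:6  h4:6  h5:0  h6:0 — peak 6 ≤ 8.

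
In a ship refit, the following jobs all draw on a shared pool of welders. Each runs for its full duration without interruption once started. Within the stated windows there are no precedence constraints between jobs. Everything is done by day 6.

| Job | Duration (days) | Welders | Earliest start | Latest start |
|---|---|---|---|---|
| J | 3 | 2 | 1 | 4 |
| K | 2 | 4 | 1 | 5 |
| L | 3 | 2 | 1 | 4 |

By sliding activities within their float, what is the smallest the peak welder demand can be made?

4

Early-start (J@1, K@1, L@1) gives peak 8: d1:8  d2:8  d3:4  d4:0  d5:0  d6:0.
Shift K→4.
Schedule J@1, K@4, L@1: d1:4  d2:4  d3:4  d4:4  d5:4  d6:0 — peak 4.
Total welder-days = 20 over 6 days ⇒ peak ≥ ⌈20/6⌉ = 4, so 4 is optimal.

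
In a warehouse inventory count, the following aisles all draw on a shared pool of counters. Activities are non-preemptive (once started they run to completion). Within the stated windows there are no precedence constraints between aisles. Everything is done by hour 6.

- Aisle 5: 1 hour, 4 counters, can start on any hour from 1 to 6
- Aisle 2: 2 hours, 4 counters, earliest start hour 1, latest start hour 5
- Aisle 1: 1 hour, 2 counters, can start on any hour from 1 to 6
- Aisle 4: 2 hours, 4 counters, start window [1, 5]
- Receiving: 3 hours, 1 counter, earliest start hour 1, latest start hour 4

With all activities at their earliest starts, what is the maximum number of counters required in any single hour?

Early-start schedule: Aisle 5@1, Aisle 2@1, Aisle 1@1, Aisle 4@1, Receiving@1.
Load per hour: hour 1: 15, hour 2: 9, hour 3: 1, hour 4: 0, hour 5: 0, hour 6: 0.
Peak is 15.

15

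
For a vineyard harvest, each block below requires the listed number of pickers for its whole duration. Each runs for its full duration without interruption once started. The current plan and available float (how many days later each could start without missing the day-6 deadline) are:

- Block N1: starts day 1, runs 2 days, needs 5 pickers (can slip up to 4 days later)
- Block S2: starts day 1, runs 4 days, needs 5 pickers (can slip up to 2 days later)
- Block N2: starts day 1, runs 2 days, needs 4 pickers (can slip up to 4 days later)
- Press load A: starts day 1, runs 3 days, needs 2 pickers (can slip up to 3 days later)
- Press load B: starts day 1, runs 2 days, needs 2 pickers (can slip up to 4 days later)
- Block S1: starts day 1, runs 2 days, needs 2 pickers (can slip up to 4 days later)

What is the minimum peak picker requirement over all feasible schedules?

Early-start (Block N1@1, Block S2@1, Block N2@1, Press load A@1, Press load B@1, Block S1@1) gives peak 20: d1:20  d2:20  d3:7  d4:5  d5:0  d6:0.
Shift Block S2→3, Press load A→3, Press load B→3, Block S1→5.
Schedule Block N1@1, Block S2@3, Block N2@1, Press load A@3, Press load B@3, Block S1@5: d1:9  d2:9  d3:9  d4:9  d5:9  d6:7 — peak 9.
Total picker-days = 52 over 6 days ⇒ peak ≥ ⌈52/6⌉ = 9, so 9 is optimal.

9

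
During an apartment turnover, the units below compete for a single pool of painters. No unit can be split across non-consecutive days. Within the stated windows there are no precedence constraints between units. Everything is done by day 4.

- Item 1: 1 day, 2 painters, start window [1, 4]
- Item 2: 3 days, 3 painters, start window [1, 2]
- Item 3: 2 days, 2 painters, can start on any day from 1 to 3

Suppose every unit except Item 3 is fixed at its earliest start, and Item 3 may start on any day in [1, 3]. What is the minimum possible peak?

Item 3@1: d1:7  d2:5  d3:3  d4:0 → peak 7
Item 3@2: d1:5  d2:5  d3:5  d4:0 → peak 5
Item 3@3: d1:5  d2:3  d3:5  d4:2 → peak 5
Best is Item 3@2, peak 5.

5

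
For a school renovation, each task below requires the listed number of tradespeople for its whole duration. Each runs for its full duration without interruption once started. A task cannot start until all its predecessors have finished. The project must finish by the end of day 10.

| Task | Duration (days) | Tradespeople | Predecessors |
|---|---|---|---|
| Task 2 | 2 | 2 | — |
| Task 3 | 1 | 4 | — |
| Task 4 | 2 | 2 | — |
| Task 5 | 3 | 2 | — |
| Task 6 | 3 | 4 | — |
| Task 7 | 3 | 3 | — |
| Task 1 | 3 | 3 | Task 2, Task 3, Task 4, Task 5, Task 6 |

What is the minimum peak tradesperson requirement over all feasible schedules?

6

Early-start (Task 2@1, Task 3@1, Task 4@1, Task 5@1, Task 6@1, Task 7@1, Task 1@4) gives peak 17: d1:17  d2:13  d3:9  d4:3  d5:3  d6:3  d7:0  d8:0  d9:0  d10:0.
Shift Task 4→2, Task 5→2, Task 6→4, Task 7→7, Task 1→7.
Schedule Task 2@1, Task 3@1, Task 4@2, Task 5@2, Task 6@4, Task 7@7, Task 1@7: d1:6  d2:6  d3:4  d4:6  d5:4  d6:4  d7:6  d8:6  d9:6  d10:0 — peak 6.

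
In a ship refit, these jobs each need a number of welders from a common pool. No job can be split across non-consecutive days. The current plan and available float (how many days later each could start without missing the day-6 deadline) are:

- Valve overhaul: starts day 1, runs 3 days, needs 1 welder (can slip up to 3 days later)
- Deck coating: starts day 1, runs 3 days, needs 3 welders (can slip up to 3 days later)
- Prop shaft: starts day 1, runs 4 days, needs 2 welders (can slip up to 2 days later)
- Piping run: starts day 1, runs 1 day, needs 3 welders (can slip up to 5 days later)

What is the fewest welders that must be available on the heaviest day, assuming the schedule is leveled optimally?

5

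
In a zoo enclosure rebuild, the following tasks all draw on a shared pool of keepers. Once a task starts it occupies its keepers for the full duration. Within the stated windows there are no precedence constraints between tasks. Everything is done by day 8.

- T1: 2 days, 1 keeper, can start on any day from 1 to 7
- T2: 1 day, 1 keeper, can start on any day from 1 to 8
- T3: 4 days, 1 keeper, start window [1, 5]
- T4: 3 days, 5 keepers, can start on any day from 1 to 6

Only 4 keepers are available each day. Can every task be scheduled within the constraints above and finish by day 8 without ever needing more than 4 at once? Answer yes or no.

no

The minimum achievable peak is 5; 4 < 5, so no feasible schedule stays within the cap.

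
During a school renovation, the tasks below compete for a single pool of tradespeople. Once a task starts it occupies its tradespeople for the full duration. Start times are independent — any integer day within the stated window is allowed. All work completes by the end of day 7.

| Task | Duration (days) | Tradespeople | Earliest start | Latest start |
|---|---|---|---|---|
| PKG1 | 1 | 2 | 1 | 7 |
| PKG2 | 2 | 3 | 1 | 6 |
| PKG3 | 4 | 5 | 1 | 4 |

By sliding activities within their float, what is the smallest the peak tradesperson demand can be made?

5

Early-start (PKG1@1, PKG2@1, PKG3@1) gives peak 10: d1:10  d2:8  d3:5  d4:5  d5:0  d6:0  d7:0.
Shift PKG3→3.
Schedule PKG1@1, PKG2@1, PKG3@3: d1:5  d2:3  d3:5  d4:5  d5:5  d6:5  d7:0 — peak 5.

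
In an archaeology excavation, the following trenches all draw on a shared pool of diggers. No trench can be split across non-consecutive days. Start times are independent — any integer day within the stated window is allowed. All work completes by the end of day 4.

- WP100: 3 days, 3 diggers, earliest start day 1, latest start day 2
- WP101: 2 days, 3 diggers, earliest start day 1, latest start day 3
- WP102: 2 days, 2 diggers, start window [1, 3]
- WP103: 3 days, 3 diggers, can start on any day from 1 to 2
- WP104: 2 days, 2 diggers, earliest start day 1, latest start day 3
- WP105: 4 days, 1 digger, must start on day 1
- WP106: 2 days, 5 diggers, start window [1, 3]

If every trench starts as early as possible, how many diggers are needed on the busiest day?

Early-start schedule: WP100@1, WP101@1, WP102@1, WP103@1, WP104@1, WP105@1, WP106@1.
Load per day: day 1: 19, day 2: 19, day 3: 7, day 4: 1.
Peak is 19.

19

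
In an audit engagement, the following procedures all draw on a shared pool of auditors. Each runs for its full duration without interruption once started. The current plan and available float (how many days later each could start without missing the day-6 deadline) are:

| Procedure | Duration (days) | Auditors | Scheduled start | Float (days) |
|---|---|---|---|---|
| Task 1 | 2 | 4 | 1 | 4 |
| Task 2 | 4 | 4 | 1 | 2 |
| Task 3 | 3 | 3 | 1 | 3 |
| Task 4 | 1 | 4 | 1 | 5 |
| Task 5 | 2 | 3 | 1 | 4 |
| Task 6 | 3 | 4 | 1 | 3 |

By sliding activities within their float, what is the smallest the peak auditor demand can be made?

Early-start (Task 1@1, Task 2@1, Task 3@1, Task 4@1, Task 5@1, Task 6@1) gives peak 22: d1:22  d2:18  d3:11  d4:4  d5:0  d6:0.
Shift Task 4→3, Task 5→4, Task 6→4.
Schedule Task 1@1, Task 2@1, Task 3@1, Task 4@3, Task 5@4, Task 6@4: d1:11  d2:11  d3:11  d4:11  d5:7  d6:4 — peak 11.

11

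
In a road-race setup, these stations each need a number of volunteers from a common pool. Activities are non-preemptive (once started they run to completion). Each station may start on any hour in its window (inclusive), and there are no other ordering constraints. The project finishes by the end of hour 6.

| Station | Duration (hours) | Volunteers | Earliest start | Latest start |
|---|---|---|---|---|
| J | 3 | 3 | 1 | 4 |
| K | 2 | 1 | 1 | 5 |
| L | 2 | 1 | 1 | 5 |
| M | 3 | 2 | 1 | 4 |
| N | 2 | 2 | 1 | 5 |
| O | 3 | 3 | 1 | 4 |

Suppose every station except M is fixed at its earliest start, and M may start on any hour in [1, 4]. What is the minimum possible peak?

M@1: h1:12  h2:12  h3:8  h4:0  h5:0  h6:0 → peak 12
M@2: h1:10  h2:12  h3:8  h4:2  h5:0  h6:0 → peak 12
M@3: h1:10  h2:10  h3:8  h4:2  h5:2  h6:0 → peak 10
M@4: h1:10  h2:10  h3:6  h4:2  h5:2  h6:2 → peak 10
Best is M@3, peak 10.

10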